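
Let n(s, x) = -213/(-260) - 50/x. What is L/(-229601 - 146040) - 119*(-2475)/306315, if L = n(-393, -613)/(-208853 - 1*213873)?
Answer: 165643890229902982783/172274707530679495560 ≈ 0.96151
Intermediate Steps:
n(s, x) = 213/260 - 50/x (n(s, x) = -213*(-1/260) - 50/x = 213/260 - 50/x)
L = -143569/67374069880 (L = (213/260 - 50/(-613))/(-208853 - 1*213873) = (213/260 - 50*(-1/613))/(-208853 - 213873) = (213/260 + 50/613)/(-422726) = (143569/159380)*(-1/422726) = -143569/67374069880 ≈ -2.1309e-6)
L/(-229601 - 146040) - 119*(-2475)/306315 = -143569/(67374069880*(-229601 - 146040)) - 119*(-2475)/306315 = -143569/67374069880/(-375641) + 294525*(1/306315) = -143569/67374069880*(-1/375641) + 6545/6807 = 143569/25308462983793080 + 6545/6807 = 165643890229902982783/172274707530679495560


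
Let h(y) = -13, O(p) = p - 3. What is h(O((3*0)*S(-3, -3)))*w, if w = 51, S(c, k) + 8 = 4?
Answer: -663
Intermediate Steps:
S(c, k) = -4 (S(c, k) = -8 + 4 = -4)
O(p) = -3 + p
h(O((3*0)*S(-3, -3)))*w = -13*51 = -663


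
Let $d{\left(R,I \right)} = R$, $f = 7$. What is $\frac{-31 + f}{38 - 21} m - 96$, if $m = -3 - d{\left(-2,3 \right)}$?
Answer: $- \frac{1608}{17} \approx -94.588$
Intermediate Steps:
$m = -1$ ($m = -3 - -2 = -3 + 2 = -1$)
$\frac{-31 + f}{38 - 21} m - 96 = \frac{-31 + 7}{38 - 21} \left(-1\right) - 96 = - \frac{24}{17} \left(-1\right) - 96 = \left(-24\right) \frac{1}{17} \left(-1\right) - 96 = \left(- \frac{24}{17}\right) \left(-1\right) - 96 = \frac{24}{17} - 96 = - \frac{1608}{17}$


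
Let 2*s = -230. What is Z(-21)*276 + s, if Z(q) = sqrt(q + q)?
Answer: -115 + 276*I*sqrt(42) ≈ -115.0 + 1788.7*I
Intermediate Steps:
s = -115 (s = (1/2)*(-230) = -115)
Z(q) = sqrt(2)*sqrt(q) (Z(q) = sqrt(2*q) = sqrt(2)*sqrt(q))
Z(-21)*276 + s = (sqrt(2)*sqrt(-21))*276 - 115 = (sqrt(2)*(I*sqrt(21)))*276 - 115 = (I*sqrt(42))*276 - 115 = 276*I*sqrt(42) - 115 = -115 + 276*I*sqrt(42)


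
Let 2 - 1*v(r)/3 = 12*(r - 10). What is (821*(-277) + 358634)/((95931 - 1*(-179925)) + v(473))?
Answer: 43739/86398 ≈ 0.50625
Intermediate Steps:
v(r) = 366 - 36*r (v(r) = 6 - 36*(r - 10) = 6 - 36*(-10 + r) = 6 - 3*(-120 + 12*r) = 6 + (360 - 36*r) = 366 - 36*r)
(821*(-277) + 358634)/((95931 - 1*(-179925)) + v(473)) = (821*(-277) + 358634)/((95931 - 1*(-179925)) + (366 - 36*473)) = (-227417 + 358634)/((95931 + 179925) + (366 - 17028)) = 131217/(275856 - 16662) = 131217/259194 = 131217*(1/259194) = 43739/86398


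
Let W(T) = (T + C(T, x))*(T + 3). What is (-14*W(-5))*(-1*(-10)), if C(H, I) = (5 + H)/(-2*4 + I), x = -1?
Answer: -1400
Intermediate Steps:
C(H, I) = (5 + H)/(-8 + I)
W(T) = (3 + T)*(-5/9 + 8*T/9) (W(T) = (T + (5 + T)/(-8 - 1))*(T + 3) = (T + (5 + T)/(-9))*(3 + T) = (T - (5 + T)/9)*(3 + T) = (T + (-5/9 - T/9))*(3 + T) = (-5/9 + 8*T/9)*(3 + T) = (3 + T)*(-5/9 + 8*T/9))
(-14*W(-5))*(-1*(-10)) = (-14*(-5/3 + (8/9)*(-5)² + (19/9)*(-5)))*(-1*(-10)) = -14*(-5/3 + (8/9)*25 - 95/9)*10 = -14*(-5/3 + 200/9 - 95/9)*10 = -14*10*10 = -140*10 = -1400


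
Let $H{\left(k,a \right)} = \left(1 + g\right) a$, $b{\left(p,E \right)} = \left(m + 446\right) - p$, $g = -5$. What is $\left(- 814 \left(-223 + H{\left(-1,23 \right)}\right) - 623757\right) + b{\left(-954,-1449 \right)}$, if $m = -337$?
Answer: $-366284$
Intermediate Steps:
$b{\left(p,E \right)} = 109 - p$ ($b{\left(p,E \right)} = \left(-337 + 446\right) - p = 109 - p$)
$H{\left(k,a \right)} = - 4 a$ ($H{\left(k,a \right)} = \left(1 - 5\right) a = - 4 a$)
$\left(- 814 \left(-223 + H{\left(-1,23 \right)}\right) - 623757\right) + b{\left(-954,-1449 \right)} = \left(- 814 \left(-223 - 92\right) - 623757\right) + \left(109 - -954\right) = \left(- 814 \left(-223 - 92\right) - 623757\right) + \left(109 + 954\right) = \left(\left(-814\right) \left(-315\right) - 623757\right) + 1063 = \left(256410 - 623757\right) + 1063 = -367347 + 1063 = -366284$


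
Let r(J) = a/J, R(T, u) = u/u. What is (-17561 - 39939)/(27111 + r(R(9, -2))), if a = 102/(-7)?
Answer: -16100/7587 ≈ -2.1221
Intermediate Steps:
R(T, u) = 1
a = -102/7 (a = 102*(-⅐) = -102/7 ≈ -14.571)
r(J) = -102/(7*J)
(-17561 - 39939)/(27111 + r(R(9, -2))) = (-17561 - 39939)/(27111 - 102/7/1) = -57500/(27111 - 102/7*1) = -57500/(27111 - 102/7) = -57500/189675/7 = -57500*7/189675 = -16100/7587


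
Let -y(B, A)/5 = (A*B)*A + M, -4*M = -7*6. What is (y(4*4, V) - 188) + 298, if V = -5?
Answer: -3885/2 ≈ -1942.5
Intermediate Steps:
M = 21/2 (M = -(-7)*6/4 = -1/4*(-42) = 21/2 ≈ 10.500)
y(B, A) = -105/2 - 5*B*A**2 (y(B, A) = -5*((A*B)*A + 21/2) = -5*(B*A**2 + 21/2) = -5*(21/2 + B*A**2) = -105/2 - 5*B*A**2)
(y(4*4, V) - 188) + 298 = ((-105/2 - 5*4*4*(-5)**2) - 188) + 298 = ((-105/2 - 5*16*25) - 188) + 298 = ((-105/2 - 2000) - 188) + 298 = (-4105/2 - 188) + 298 = -4481/2 + 298 = -3885/2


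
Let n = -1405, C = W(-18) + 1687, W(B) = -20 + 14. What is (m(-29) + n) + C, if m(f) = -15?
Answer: 261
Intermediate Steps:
W(B) = -6
C = 1681 (C = -6 + 1687 = 1681)
(m(-29) + n) + C = (-15 - 1405) + 1681 = -1420 + 1681 = 261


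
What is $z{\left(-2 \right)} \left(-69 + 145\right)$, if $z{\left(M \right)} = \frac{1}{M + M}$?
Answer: $-19$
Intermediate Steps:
$z{\left(M \right)} = \frac{1}{2 M}$
$z{\left(-2 \right)} \left(-69 + 145\right) = \frac{1}{2 \left(-2\right)} \left(-69 + 145\right) = \frac{1}{2} \left(- \frac{1}{2}\right) 76 = \left(- \frac{1}{4}\right) 76 = -19$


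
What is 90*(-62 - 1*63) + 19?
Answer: -11231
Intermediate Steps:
90*(-62 - 1*63) + 19 = 90*(-62 - 63) + 19 = 90*(-125) + 19 = -11250 + 19 = -11231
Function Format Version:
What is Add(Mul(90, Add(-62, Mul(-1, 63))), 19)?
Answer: -11231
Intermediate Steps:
Add(Mul(90, Add(-62, Mul(-1, 63))), 19) = Add(Mul(90, Add(-62, -63)), 19) = Add(Mul(90, -125), 19) = Add(-11250, 19) = -11231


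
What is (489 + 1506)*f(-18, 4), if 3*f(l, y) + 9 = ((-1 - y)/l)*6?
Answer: -14630/3 ≈ -4876.7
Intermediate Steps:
f(l, y) = -3 + 2*(-1 - y)/l (f(l, y) = -3 + (((-1 - y)/l)*6)/3 = -3 + (6*(-1 - y)/l)/3 = -3 + 2*(-1 - y)/l)
(489 + 1506)*f(-18, 4) = (489 + 1506)*((-2 - 3*(-18) - 2*4)/(-18)) = 1995*(-(-2 + 54 - 8)/18) = 1995*(-1/18*44) = 1995*(-22/9) = -14630/3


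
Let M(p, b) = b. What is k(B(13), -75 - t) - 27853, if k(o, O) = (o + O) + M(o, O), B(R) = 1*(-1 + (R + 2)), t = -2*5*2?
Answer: -27949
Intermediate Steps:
t = -20 (t = -10*2 = -20)
B(R) = 1 + R (B(R) = 1*(-1 + (2 + R)) = 1*(1 + R) = 1 + R)
k(o, O) = o + 2*O (k(o, O) = (o + O) + O = (O + o) + O = o + 2*O)
k(B(13), -75 - t) - 27853 = ((1 + 13) + 2*(-75 - 1*(-20))) - 27853 = (14 + 2*(-75 + 20)) - 27853 = (14 + 2*(-55)) - 27853 = (14 - 110) - 27853 = -96 - 27853 = -27949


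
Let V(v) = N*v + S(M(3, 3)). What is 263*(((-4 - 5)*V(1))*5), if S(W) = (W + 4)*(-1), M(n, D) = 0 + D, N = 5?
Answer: 23670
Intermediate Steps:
M(n, D) = D
S(W) = -4 - W (S(W) = (4 + W)*(-1) = -4 - W)
V(v) = -7 + 5*v (V(v) = 5*v + (-4 - 1*3) = 5*v + (-4 - 3) = 5*v - 7 = -7 + 5*v)
263*(((-4 - 5)*V(1))*5) = 263*(((-4 - 5)*(-7 + 5*1))*5) = 263*(-9*(-7 + 5)*5) = 263*(-9*(-2)*5) = 263*(18*5) = 263*90 = 23670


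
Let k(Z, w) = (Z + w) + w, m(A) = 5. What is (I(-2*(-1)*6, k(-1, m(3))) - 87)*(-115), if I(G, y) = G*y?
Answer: -2415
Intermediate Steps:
k(Z, w) = Z + 2*w
(I(-2*(-1)*6, k(-1, m(3))) - 87)*(-115) = ((-2*(-1)*6)*(-1 + 2*5) - 87)*(-115) = ((2*6)*(-1 + 10) - 87)*(-115) = (12*9 - 87)*(-115) = (108 - 87)*(-115) = 21*(-115) = -2415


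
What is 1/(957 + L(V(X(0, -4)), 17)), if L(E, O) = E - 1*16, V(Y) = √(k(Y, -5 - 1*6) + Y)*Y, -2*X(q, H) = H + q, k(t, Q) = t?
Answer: 1/945 ≈ 0.0010582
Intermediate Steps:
X(q, H) = -H/2 - q/2 (X(q, H) = -(H + q)/2 = -H/2 - q/2)
V(Y) = √2*Y^(3/2) (V(Y) = √(Y + Y)*Y = √(2*Y)*Y = (√2*√Y)*Y = √2*Y^(3/2))
L(E, O) = -16 + E (L(E, O) = E - 16 = -16 + E)
1/(957 + L(V(X(0, -4)), 17)) = 1/(957 + (-16 + √2*(-½*(-4) - ½*0)^(3/2))) = 1/(957 + (-16 + √2*(2 + 0)^(3/2))) = 1/(957 + (-16 + √2*2^(3/2))) = 1/(957 + (-16 + √2*(2*√2))) = 1/(957 + (-16 + 4)) = 1/(957 - 12) = 1/945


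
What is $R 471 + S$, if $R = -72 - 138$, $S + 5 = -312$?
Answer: $-99227$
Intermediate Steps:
$S = -317$ ($S = -5 - 312 = -317$)
$R = -210$ ($R = -72 - 138 = -210$)
$R 471 + S = \left(-210\right) 471 - 317 = -98910 - 317 = -99227$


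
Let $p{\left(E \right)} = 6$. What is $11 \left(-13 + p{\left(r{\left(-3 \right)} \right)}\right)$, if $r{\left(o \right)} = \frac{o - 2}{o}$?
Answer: $-77$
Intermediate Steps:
$r{\left(o \right)} = \frac{-2 + o}{o}$
$11 \left(-13 + p{\left(r{\left(-3 \right)} \right)}\right) = 11 \left(-13 + 6\right) = 11 \left(-7\right) = -77$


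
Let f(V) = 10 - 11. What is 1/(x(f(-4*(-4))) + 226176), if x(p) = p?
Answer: 1/226175 ≈ 4.4214e-6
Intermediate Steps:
f(V) = -1
1/(x(f(-4*(-4))) + 226176) = 1/(-1 + 226176) = 1/226175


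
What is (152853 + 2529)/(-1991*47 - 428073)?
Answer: -77691/260825 ≈ -0.29787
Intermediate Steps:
(152853 + 2529)/(-1991*47 - 428073) = 155382/(-93577 - 428073) = 155382/(-521650) = 155382*(-1/521650) = -77691/260825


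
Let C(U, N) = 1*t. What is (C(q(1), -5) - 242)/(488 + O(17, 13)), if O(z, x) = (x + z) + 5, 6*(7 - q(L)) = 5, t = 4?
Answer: -238/523 ≈ -0.45507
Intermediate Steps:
q(L) = 37/6 (q(L) = 7 - ⅙*5 = 7 - ⅚ = 37/6)
O(z, x) = 5 + x + z
C(U, N) = 4 (C(U, N) = 1*4 = 4)
(C(q(1), -5) - 242)/(488 + O(17, 13)) = (4 - 242)/(488 + (5 + 13 + 17)) = -238/(488 + 35) = -238/523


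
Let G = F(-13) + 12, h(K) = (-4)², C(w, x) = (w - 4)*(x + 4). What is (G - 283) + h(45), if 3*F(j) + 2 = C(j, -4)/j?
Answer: -767/3 ≈ -255.67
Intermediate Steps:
C(w, x) = (-4 + w)*(4 + x)
h(K) = 16
F(j) = -⅔ (F(j) = -⅔ + ((-16 - 4*(-4) + 4*j + j*(-4))/j)/3 = -⅔ + ((-16 + 16 + 4*j - 4*j)/j)/3 = -⅔ + (0/j)/3 = -⅔ + (⅓)*0 = -⅔ + 0 = -⅔)
G = 34/3 (G = -⅔ + 12 = 34/3 ≈ 11.333)
(G - 283) + h(45) = (34/3 - 283) + 16 = -815/3 + 16 = -767/3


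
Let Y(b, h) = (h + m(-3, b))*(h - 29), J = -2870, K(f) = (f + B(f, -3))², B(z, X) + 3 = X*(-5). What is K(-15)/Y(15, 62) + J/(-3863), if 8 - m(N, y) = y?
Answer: 1747939/2337115 ≈ 0.74790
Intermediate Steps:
B(z, X) = -3 - 5*X (B(z, X) = -3 + X*(-5) = -3 - 5*X)
m(N, y) = 8 - y
K(f) = (12 + f)² (K(f) = (f + (-3 - 5*(-3)))² = (f + (-3 + 15))² = (f + 12)² = (12 + f)²)
Y(b, h) = (-29 + h)*(8 + h - b) (Y(b, h) = (h + (8 - b))*(h - 29) = (8 + h - b)*(-29 + h) = (-29 + h)*(8 + h - b))
K(-15)/Y(15, 62) + J/(-3863) = (12 - 15)²/(-232 + 62² - 21*62 + 29*15 - 1*15*62) - 2870/(-3863) = (-3)²/(-232 + 3844 - 1302 + 435 - 930) - 2870*(-1/3863) = 9/1815 + 2870/3863 = 9*(1/1815) + 2870/3863 = 3/605 + 2870/3863 = 1747939/2337115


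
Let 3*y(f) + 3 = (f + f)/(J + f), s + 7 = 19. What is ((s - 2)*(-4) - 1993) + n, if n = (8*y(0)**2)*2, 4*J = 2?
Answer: -2017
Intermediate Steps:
J = 1/2 (J = (1/4)*2 = 1/2 ≈ 0.50000)
s = 12 (s = -7 + 19 = 12)
y(f) = -1 + 2*f/(3*(1/2 + f)) (y(f) = -1 + ((f + f)/(1/2 + f))/3 = -1 + ((2*f)/(1/2 + f))/3 = -1 + (2*f/(1/2 + f))/3 = -1 + 2*f/(3*(1/2 + f)))
n = 16 (n = (8*((-3 - 2*0)/(3*(1 + 2*0)))**2)*2 = (8*((-3 + 0)/(3*(1 + 0)))**2)*2 = (8*((1/3)*(-3)/1)**2)*2 = (8*((1/3)*1*(-3))**2)*2 = (8*(-1)**2)*2 = (8*1)*2 = 8*2 = 16)
((s - 2)*(-4) - 1993) + n = ((12 - 2)*(-4) - 1993) + 16 = (10*(-4) - 1993) + 16 = (-40 - 1993) + 16 = -2033 + 16 = -2017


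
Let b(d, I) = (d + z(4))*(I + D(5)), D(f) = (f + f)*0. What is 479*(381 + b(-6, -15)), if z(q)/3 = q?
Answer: 139389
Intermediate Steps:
z(q) = 3*q
D(f) = 0 (D(f) = (2*f)*0 = 0)
b(d, I) = I*(12 + d) (b(d, I) = (d + 3*4)*(I + 0) = (d + 12)*I = (12 + d)*I = I*(12 + d))
479*(381 + b(-6, -15)) = 479*(381 - 15*(12 - 6)) = 479*(381 - 15*6) = 479*(381 - 90) = 479*291 = 139389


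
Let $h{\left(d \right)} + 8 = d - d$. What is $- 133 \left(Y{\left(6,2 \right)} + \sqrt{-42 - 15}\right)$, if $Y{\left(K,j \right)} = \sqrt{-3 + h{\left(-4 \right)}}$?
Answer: $133 i \left(- \sqrt{11} - \sqrt{57}\right) \approx - 1445.2 i$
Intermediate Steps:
$h{\left(d \right)} = -8$ ($h{\left(d \right)} = -8 + \left(d - d\right) = -8 + 0 = -8$)
$Y{\left(K,j \right)} = i \sqrt{11}$ ($Y{\left(K,j \right)} = \sqrt{-3 - 8} = \sqrt{-11} = i \sqrt{11}$)
$- 133 \left(Y{\left(6,2 \right)} + \sqrt{-42 - 15}\right) = - 133 \left(i \sqrt{11} + \sqrt{-42 - 15}\right) = - 133 \left(i \sqrt{11} + \sqrt{-57}\right) = - 133 \left(i \sqrt{11} + i \sqrt{57}\right) = - 133 i \sqrt{11} - 133 i \sqrt{57}$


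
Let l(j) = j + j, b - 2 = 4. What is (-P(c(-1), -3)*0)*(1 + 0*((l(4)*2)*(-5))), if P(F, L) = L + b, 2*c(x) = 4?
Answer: 0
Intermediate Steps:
b = 6 (b = 2 + 4 = 6)
c(x) = 2 (c(x) = (½)*4 = 2)
l(j) = 2*j
P(F, L) = 6 + L (P(F, L) = L + 6 = 6 + L)
(-P(c(-1), -3)*0)*(1 + 0*((l(4)*2)*(-5))) = (-(6 - 3)*0)*(1 + 0*(((2*4)*2)*(-5))) = (-1*3*0)*(1 + 0*((8*2)*(-5))) = (-3*0)*(1 + 0*(16*(-5))) = 0*(1 + 0*(-80)) = 0*(1 + 0) = 0*1 = 0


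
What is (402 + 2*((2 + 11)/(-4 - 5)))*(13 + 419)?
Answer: 172416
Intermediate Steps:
(402 + 2*((2 + 11)/(-4 - 5)))*(13 + 419) = (402 + 2*(13/(-9)))*432 = (402 + 2*(13*(-⅑)))*432 = (402 + 2*(-13/9))*432 = (402 - 26/9)*432 = (3592/9)*432 = 172416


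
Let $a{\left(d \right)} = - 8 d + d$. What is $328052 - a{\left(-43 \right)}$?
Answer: $327751$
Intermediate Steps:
$a{\left(d \right)} = - 7 d$
$328052 - a{\left(-43 \right)} = 328052 - \left(-7\right) \left(-43\right) = 328052 - 301 = 327751$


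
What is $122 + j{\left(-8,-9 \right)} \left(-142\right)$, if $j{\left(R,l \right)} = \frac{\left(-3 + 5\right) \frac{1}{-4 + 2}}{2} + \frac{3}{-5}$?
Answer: $\frac{1391}{5} \approx 278.2$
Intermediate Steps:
$j{\left(R,l \right)} = - \frac{11}{10}$ ($j{\left(R,l \right)} = \frac{2}{-2} \cdot \frac{1}{2} + 3 \left(- \frac{1}{5}\right) = 2 \left(- \frac{1}{2}\right) \frac{1}{2} - \frac{3}{5} = \left(-1\right) \frac{1}{2} - \frac{3}{5} = - \frac{1}{2} - \frac{3}{5} = - \frac{11}{10}$)
$122 + j{\left(-8,-9 \right)} \left(-142\right) = 122 - - \frac{781}{5} = 122 + \frac{781}{5} = \frac{1391}{5}$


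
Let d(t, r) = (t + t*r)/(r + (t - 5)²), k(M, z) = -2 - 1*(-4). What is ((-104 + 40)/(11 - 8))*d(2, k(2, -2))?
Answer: -128/11 ≈ -11.636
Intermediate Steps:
k(M, z) = 2 (k(M, z) = -2 + 4 = 2)
d(t, r) = (t + r*t)/(r + (-5 + t)²)
((-104 + 40)/(11 - 8))*d(2, k(2, -2)) = ((-104 + 40)/(11 - 8))*(2*(1 + 2)/(2 + (-5 + 2)²)) = (-64/3)*(2*3/(2 + (-3)²)) = (-64*⅓)*(2*3/(2 + 9)) = -128*3/(3*11) = -64/3*6/11 = -128/11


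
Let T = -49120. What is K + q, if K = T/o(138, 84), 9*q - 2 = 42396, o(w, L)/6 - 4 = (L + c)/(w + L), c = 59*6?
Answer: 6643798/1989 ≈ 3340.3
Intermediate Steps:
c = 354
o(w, L) = 24 + 6*(354 + L)/(L + w) (o(w, L) = 24 + 6*((L + 354)/(w + L)) = 24 + 6*((354 + L)/(L + w)) = 24 + 6*(354 + L)/(L + w))
q = 42398/9 (q = 2/9 + (⅑)*42396 = 2/9 + 14132/3 = 42398/9 ≈ 4710.9)
K = -908720/663 (K = -49120*(84 + 138)/(6*(354 + 4*138 + 5*84)) = -49120*37/(354 + 552 + 420) = -49120/(6*(1/222)*1326) = -49120/1326/37 = -49120*37/1326 = -908720/663 ≈ -1370.6)
K + q = -908720/663 + 42398/9 = 6643798/1989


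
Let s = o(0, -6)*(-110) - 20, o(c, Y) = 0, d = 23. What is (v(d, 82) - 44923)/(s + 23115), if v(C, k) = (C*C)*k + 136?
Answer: -1409/23095 ≈ -0.061009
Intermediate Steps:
s = -20 (s = 0*(-110) - 20 = 0 - 20 = -20)
v(C, k) = 136 + k*C² (v(C, k) = C²*k + 136 = k*C² + 136 = 136 + k*C²)
(v(d, 82) - 44923)/(s + 23115) = ((136 + 82*23²) - 44923)/(-20 + 23115) = ((136 + 82*529) - 44923)/23095 = ((136 + 43378) - 44923)*(1/23095) = (43514 - 44923)*(1/23095) = -1409*1/23095 = -1409/23095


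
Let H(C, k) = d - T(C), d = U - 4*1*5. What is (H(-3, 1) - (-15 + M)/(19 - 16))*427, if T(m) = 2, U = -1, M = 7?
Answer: -26047/3 ≈ -8682.3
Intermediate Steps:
d = -21 (d = -1 - 4*1*5 = -1 - 4*5 = -1 - 20 = -21)
H(C, k) = -23 (H(C, k) = -21 - 1*2 = -21 - 2 = -23)
(H(-3, 1) - (-15 + M)/(19 - 16))*427 = (-23 - (-15 + 7)/(19 - 16))*427 = (-23 - (-8)/3)*427 = (-23 - 1*(-8/3))*427 = (-23 + 8/3)*427 = -61/3*427 = -26047/3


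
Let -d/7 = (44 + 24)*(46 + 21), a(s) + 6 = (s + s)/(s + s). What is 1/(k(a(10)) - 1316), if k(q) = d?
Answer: -1/33208 ≈ -3.0113e-5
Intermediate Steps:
a(s) = -5 (a(s) = -6 + (s + s)/(s + s) = -6 + (2*s)/((2*s)) = -6 + (2*s)*(1/(2*s)) = -6 + 1 = -5)
d = -31892 (d = -7*(44 + 24)*(46 + 21) = -476*67 = -7*4556 = -31892)
k(q) = -31892
1/(k(a(10)) - 1316) = 1/(-31892 - 1316) = 1/(-33208) = -1/33208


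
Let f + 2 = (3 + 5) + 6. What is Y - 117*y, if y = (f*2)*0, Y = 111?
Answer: 111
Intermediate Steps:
f = 12 (f = -2 + ((3 + 5) + 6) = -2 + (8 + 6) = -2 + 14 = 12)
y = 0 (y = (12*2)*0 = 24*0 = 0)
Y - 117*y = 111 - 117*0 = 111 + 0 = 111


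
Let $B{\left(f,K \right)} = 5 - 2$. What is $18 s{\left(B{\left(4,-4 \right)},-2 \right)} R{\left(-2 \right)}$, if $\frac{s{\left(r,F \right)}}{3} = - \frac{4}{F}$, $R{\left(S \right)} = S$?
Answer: $-216$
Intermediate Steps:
$B{\left(f,K \right)} = 3$ ($B{\left(f,K \right)} = 5 - 2 = 3$)
$s{\left(r,F \right)} = - \frac{12}{F}$ ($s{\left(r,F \right)} = 3 \left(- \frac{4}{F}\right) = - \frac{12}{F}$)
$18 s{\left(B{\left(4,-4 \right)},-2 \right)} R{\left(-2 \right)} = 18 \left(- \frac{12}{-2}\right) \left(-2\right) = 18 \left(\left(-12\right) \left(- \frac{1}{2}\right)\right) \left(-2\right) = 18 \cdot 6 \left(-2\right) = 108 \left(-2\right) = -216$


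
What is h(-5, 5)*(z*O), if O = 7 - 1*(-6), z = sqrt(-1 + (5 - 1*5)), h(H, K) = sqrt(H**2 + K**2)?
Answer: 65*I*sqrt(2) ≈ 91.924*I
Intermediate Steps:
z = I (z = sqrt(-1 + (5 - 5)) = sqrt(-1 + 0) = sqrt(-1) = I ≈ 1.0*I)
O = 13 (O = 7 + 6 = 13)
h(-5, 5)*(z*O) = sqrt((-5)**2 + 5**2)*(I*13) = sqrt(25 + 25)*(13*I) = sqrt(50)*(13*I) = (5*sqrt(2))*(13*I) = 65*I*sqrt(2)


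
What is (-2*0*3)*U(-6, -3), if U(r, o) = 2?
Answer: 0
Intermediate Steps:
(-2*0*3)*U(-6, -3) = (-2*0*3)*2 = (0*3)*2 = 0*2 = 0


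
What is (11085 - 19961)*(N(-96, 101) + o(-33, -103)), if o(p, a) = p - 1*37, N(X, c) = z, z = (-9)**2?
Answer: -97636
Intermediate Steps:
z = 81
N(X, c) = 81
o(p, a) = -37 + p (o(p, a) = p - 37 = -37 + p)
(11085 - 19961)*(N(-96, 101) + o(-33, -103)) = (11085 - 19961)*(81 + (-37 - 33)) = -8876*(81 - 70) = -8876*11 = -97636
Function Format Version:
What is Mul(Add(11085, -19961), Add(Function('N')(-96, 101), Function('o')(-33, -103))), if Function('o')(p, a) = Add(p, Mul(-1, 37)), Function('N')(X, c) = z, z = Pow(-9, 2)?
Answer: -97636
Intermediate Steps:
z = 81
Function('N')(X, c) = 81
Function('o')(p, a) = Add(-37, p) (Function('o')(p, a) = Add(p, -37) = Add(-37, p))
Mul(Add(11085, -19961), Add(Function('N')(-96, 101), Function('o')(-33, -103))) = Mul(Add(11085, -19961), Add(81, Add(-37, -33))) = Mul(-8876, Add(81, -70)) = Mul(-8876, 11) = -97636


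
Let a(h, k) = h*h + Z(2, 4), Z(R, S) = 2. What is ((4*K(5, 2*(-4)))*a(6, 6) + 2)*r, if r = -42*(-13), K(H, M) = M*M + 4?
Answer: 5644548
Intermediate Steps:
K(H, M) = 4 + M**2 (K(H, M) = M**2 + 4 = 4 + M**2)
r = 546
a(h, k) = 2 + h**2 (a(h, k) = h*h + 2 = h**2 + 2 = 2 + h**2)
((4*K(5, 2*(-4)))*a(6, 6) + 2)*r = ((4*(4 + (2*(-4))**2))*(2 + 6**2) + 2)*546 = ((4*(4 + (-8)**2))*(2 + 36) + 2)*546 = ((4*(4 + 64))*38 + 2)*546 = ((4*68)*38 + 2)*546 = (272*38 + 2)*546 = (10336 + 2)*546 = 10338*546 = 5644548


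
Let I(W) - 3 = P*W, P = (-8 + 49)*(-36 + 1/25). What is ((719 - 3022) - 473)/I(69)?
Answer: 17350/635799 ≈ 0.027288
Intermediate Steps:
P = -36859/25 (P = 41*(-36 + 1/25) = 41*(-899/25) = -36859/25 ≈ -1474.4)
I(W) = 3 - 36859*W/25
((719 - 3022) - 473)/I(69) = ((719 - 3022) - 473)/(3 - 36859/25*69) = (-2303 - 473)/(3 - 2543271/25) = -2776/(-2543196/25) = -2776*(-25/2543196) = 17350/635799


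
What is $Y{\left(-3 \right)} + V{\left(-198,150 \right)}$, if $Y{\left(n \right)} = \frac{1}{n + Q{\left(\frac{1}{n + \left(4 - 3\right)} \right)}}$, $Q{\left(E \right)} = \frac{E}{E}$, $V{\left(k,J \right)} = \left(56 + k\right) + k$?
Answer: $- \frac{681}{2} \approx -340.5$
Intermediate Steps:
$V{\left(k,J \right)} = 56 + 2 k$
$Q{\left(E \right)} = 1$
$Y{\left(n \right)} = \frac{1}{1 + n}$ ($Y{\left(n \right)} = \frac{1}{n + 1} = \frac{1}{1 + n}$)
$Y{\left(-3 \right)} + V{\left(-198,150 \right)} = \frac{1}{1 - 3} + \left(56 + 2 \left(-198\right)\right) = \frac{1}{-2} + \left(56 - 396\right) = - \frac{1}{2} - 340 = - \frac{681}{2}$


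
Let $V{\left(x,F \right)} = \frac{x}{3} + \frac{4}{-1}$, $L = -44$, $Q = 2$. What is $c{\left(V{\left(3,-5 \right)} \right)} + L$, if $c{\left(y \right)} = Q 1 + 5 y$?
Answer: $-57$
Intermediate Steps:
$V{\left(x,F \right)} = -4 + \frac{x}{3}$ ($V{\left(x,F \right)} = x \frac{1}{3} + 4 \left(-1\right) = \frac{x}{3} - 4 = -4 + \frac{x}{3}$)
$c{\left(y \right)} = 2 + 5 y$ ($c{\left(y \right)} = 2 \cdot 1 + 5 y = 2 + 5 y$)
$c{\left(V{\left(3,-5 \right)} \right)} + L = \left(2 + 5 \left(-4 + \frac{1}{3} \cdot 3\right)\right) - 44 = \left(2 + 5 \left(-4 + 1\right)\right) - 44 = \left(2 + 5 \left(-3\right)\right) - 44 = \left(2 - 15\right) - 44 = -13 - 44 = -57$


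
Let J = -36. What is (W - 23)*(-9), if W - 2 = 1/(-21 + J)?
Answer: 3594/19 ≈ 189.16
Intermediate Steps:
W = 113/57 (W = 2 + 1/(-21 - 36) = 2 + 1/(-57) = 2 - 1/57 = 113/57 ≈ 1.9825)
(W - 23)*(-9) = (113/57 - 23)*(-9) = -1198/57*(-9) = 3594/19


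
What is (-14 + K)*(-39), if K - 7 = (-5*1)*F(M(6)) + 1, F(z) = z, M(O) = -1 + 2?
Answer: 429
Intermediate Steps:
M(O) = 1
K = 3 (K = 7 + (-5*1*1 + 1) = 7 + (-5*1 + 1) = 7 + (-5 + 1) = 7 - 4 = 3)
(-14 + K)*(-39) = (-14 + 3)*(-39) = -11*(-39) = 429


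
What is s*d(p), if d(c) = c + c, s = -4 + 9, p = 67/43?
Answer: 670/43 ≈ 15.581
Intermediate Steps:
p = 67/43 (p = 67*(1/43) = 67/43 ≈ 1.5581)
s = 5
d(c) = 2*c
s*d(p) = 5*(2*(67/43)) = 5*(134/43) = 670/43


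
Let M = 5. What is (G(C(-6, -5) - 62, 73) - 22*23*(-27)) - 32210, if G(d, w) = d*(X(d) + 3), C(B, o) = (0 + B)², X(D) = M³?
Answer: -21876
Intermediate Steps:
X(D) = 125 (X(D) = 5³ = 125)
C(B, o) = B²
G(d, w) = 128*d (G(d, w) = d*(125 + 3) = d*128 = 128*d)
(G(C(-6, -5) - 62, 73) - 22*23*(-27)) - 32210 = (128*((-6)² - 62) - 22*23*(-27)) - 32210 = (128*(36 - 62) - 506*(-27)) - 32210 = (128*(-26) + 13662) - 32210 = (-3328 + 13662) - 32210 = 10334 - 32210 = -21876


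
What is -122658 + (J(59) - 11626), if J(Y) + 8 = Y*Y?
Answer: -130811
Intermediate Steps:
J(Y) = -8 + Y² (J(Y) = -8 + Y*Y = -8 + Y²)
-122658 + (J(59) - 11626) = -122658 + ((-8 + 59²) - 11626) = -122658 + ((-8 + 3481) - 11626) = -122658 + (3473 - 11626) = -122658 - 8153 = -130811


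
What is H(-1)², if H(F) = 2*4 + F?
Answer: 49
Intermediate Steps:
H(F) = 8 + F
H(-1)² = (8 - 1)² = 7² = 49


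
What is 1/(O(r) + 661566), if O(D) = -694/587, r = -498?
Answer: 587/388338548 ≈ 1.5116e-6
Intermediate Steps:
O(D) = -694/587 (O(D) = -694*1/587 = -694/587)
1/(O(r) + 661566) = 1/(-694/587 + 661566) = 1/(388338548/587) = 587/388338548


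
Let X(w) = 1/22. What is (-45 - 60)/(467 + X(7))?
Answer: -154/685 ≈ -0.22482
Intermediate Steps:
X(w) = 1/22
(-45 - 60)/(467 + X(7)) = (-45 - 60)/(467 + 1/22) = -105/10275/22 = -105*22/10275 = -154/685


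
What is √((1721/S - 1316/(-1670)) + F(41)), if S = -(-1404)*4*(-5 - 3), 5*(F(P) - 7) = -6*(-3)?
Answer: √27731267436210/1563120 ≈ 3.3689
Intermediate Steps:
F(P) = 53/5 (F(P) = 7 + (-6*(-3))/5 = 7 + (-1*(-18))/5 = 7 + (⅕)*18 = 7 + 18/5 = 53/5)
S = -44928 (S = -(-1404)*4*(-8) = -(-1404)*(-32) = -351*128 = -44928)
√((1721/S - 1316/(-1670)) + F(41)) = √((1721/(-44928) - 1316/(-1670)) + 53/5) = √((1721*(-1/44928) - 1316*(-1/1670)) + 53/5) = √((-1721/44928 + 658/835) + 53/5) = √(28125589/37514880 + 53/5) = √(425783317/37514880) = √27731267436210/1563120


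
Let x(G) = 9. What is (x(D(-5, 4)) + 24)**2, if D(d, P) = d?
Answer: 1089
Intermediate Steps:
(x(D(-5, 4)) + 24)**2 = (9 + 24)**2 = 33**2 = 1089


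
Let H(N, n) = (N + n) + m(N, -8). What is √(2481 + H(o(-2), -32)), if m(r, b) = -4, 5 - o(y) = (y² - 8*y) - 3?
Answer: √2433 ≈ 49.325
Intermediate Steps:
o(y) = 8 - y² + 8*y (o(y) = 5 - ((y² - 8*y) - 3) = 5 - (-3 + y² - 8*y) = 5 + (3 - y² + 8*y) = 8 - y² + 8*y)
H(N, n) = -4 + N + n (H(N, n) = (N + n) - 4 = -4 + N + n)
√(2481 + H(o(-2), -32)) = √(2481 + (-4 + (8 - 1*(-2)² + 8*(-2)) - 32)) = √(2481 + (-4 + (8 - 1*4 - 16) - 32)) = √(2481 + (-4 + (8 - 4 - 16) - 32)) = √(2481 + (-4 - 12 - 32)) = √(2481 - 48) = √2433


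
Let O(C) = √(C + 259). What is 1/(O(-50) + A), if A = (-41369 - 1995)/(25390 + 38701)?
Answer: 2779242124/856619726233 + 4107656281*√209/856619726233 ≈ 0.072568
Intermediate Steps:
O(C) = √(259 + C)
A = -43364/64091 ≈ -0.67660
1/(O(-50) + A) = 1/(√(259 - 50) - 43364/64091) = 1/(√209 - 43364/64091) = 1/(-43364/64091 + √209)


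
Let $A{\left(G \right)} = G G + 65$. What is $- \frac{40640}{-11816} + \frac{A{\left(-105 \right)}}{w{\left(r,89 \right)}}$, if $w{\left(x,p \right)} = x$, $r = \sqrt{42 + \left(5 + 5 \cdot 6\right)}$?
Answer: $\frac{5080}{1477} + \frac{11090 \sqrt{77}}{77} \approx 1267.3$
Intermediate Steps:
$r = \sqrt{77}$ ($r = \sqrt{42 + \left(5 + 30\right)} = \sqrt{42 + 35} = \sqrt{77} \approx 8.775$)
$A{\left(G \right)} = 65 + G^{2}$ ($A{\left(G \right)} = G^{2} + 65 = 65 + G^{2}$)
$- \frac{40640}{-11816} + \frac{A{\left(-105 \right)}}{w{\left(r,89 \right)}} = - \frac{40640}{-11816} + \frac{65 + \left(-105\right)^{2}}{\sqrt{77}} = \left(-40640\right) \left(- \frac{1}{11816}\right) + \left(65 + 11025\right) \frac{\sqrt{77}}{77} = \frac{5080}{1477} + 11090 \frac{\sqrt{77}}{77} = \frac{5080}{1477} + \frac{11090 \sqrt{77}}{77}$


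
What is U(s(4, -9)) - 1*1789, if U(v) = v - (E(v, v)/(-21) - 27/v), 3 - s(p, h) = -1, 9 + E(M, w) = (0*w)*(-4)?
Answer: -49803/28 ≈ -1778.7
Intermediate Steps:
E(M, w) = -9 (E(M, w) = -9 + (0*w)*(-4) = -9 + 0*(-4) = -9 + 0 = -9)
s(p, h) = 4 (s(p, h) = 3 - 1*(-1) = 3 + 1 = 4)
U(v) = -3/7 + v + 27/v (U(v) = v - (-9/(-21) - 27/v) = v - (-9*(-1/21) - 27/v) = v - (3/7 - 27/v) = v + (-3/7 + 27/v) = -3/7 + v + 27/v)
U(s(4, -9)) - 1*1789 = (-3/7 + 4 + 27/4) - 1*1789 = (-3/7 + 4 + 27*(¼)) - 1789 = (-3/7 + 4 + 27/4) - 1789 = 289/28 - 1789 = -49803/28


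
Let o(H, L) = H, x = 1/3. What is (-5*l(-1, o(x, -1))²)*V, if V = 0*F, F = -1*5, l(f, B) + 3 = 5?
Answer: 0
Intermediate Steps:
x = ⅓ ≈ 0.33333
l(f, B) = 2 (l(f, B) = -3 + 5 = 2)
F = -5
V = 0 (V = 0*(-5) = 0)
(-5*l(-1, o(x, -1))²)*V = -5*2²*0 = -5*4*0 = -20*0 = 0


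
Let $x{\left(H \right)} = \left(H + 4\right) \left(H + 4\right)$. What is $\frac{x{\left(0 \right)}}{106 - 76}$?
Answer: $\frac{8}{15} \approx 0.53333$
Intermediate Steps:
$x{\left(H \right)} = \left(4 + H\right)^{2}$ ($x{\left(H \right)} = \left(4 + H\right) \left(4 + H\right) = \left(4 + H\right)^{2}$)
$\frac{x{\left(0 \right)}}{106 - 76} = \frac{\left(4 + 0\right)^{2}}{106 - 76} = \frac{4^{2}}{30} = 16 \cdot \frac{1}{30} = \frac{8}{15}$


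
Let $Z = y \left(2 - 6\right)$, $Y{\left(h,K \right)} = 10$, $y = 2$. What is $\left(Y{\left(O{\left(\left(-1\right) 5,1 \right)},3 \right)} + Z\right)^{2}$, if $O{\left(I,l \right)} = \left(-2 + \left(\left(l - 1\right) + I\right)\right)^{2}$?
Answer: $4$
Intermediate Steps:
$O{\left(I,l \right)} = \left(-3 + I + l\right)^{2}$ ($O{\left(I,l \right)} = \left(-2 + \left(\left(-1 + l\right) + I\right)\right)^{2} = \left(-2 + \left(-1 + I + l\right)\right)^{2} = \left(-3 + I + l\right)^{2}$)
$Z = -8$ ($Z = 2 \left(2 - 6\right) = 2 \left(-4\right) = -8$)
$\left(Y{\left(O{\left(\left(-1\right) 5,1 \right)},3 \right)} + Z\right)^{2} = \left(10 - 8\right)^{2} = 2^{2} = 4$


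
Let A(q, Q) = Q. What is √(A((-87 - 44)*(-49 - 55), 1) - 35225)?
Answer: 2*I*√8806 ≈ 187.68*I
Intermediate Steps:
√(A((-87 - 44)*(-49 - 55), 1) - 35225) = √(1 - 35225) = √(-35224) = 2*I*√8806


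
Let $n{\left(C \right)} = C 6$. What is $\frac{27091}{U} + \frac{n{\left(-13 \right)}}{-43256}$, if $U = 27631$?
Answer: $\frac{587001757}{597603268} \approx 0.98226$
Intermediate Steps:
$n{\left(C \right)} = 6 C$
$\frac{27091}{U} + \frac{n{\left(-13 \right)}}{-43256} = \frac{27091}{27631} + \frac{6 \left(-13\right)}{-43256} = 27091 \cdot \frac{1}{27631} - - \frac{39}{21628} = \frac{27091}{27631} + \frac{39}{21628} = \frac{587001757}{597603268}$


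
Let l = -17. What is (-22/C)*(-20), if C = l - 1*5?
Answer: -20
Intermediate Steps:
C = -22 (C = -17 - 1*5 = -17 - 5 = -22)
(-22/C)*(-20) = (-22/(-22))*(-20) = -1/22*(-22)*(-20) = 1*(-20) = -20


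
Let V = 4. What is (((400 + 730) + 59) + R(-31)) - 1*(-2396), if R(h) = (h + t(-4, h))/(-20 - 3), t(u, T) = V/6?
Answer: 247456/69 ≈ 3586.3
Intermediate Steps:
t(u, T) = 2/3 (t(u, T) = 4/6 = 4*(1/6) = 2/3)
R(h) = -2/69 - h/23 (R(h) = (h + 2/3)/(-20 - 3) = (2/3 + h)/(-23) = (2/3 + h)*(-1/23) = -2/69 - h/23)
(((400 + 730) + 59) + R(-31)) - 1*(-2396) = (((400 + 730) + 59) + (-2/69 - 1/23*(-31))) - 1*(-2396) = ((1130 + 59) + (-2/69 + 31/23)) + 2396 = (1189 + 91/69) + 2396 = 82132/69 + 2396 = 247456/69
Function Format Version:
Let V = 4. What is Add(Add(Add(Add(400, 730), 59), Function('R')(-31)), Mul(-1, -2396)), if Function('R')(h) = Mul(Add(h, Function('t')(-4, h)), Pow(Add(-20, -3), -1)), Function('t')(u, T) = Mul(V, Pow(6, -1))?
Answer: Rational(247456, 69) ≈ 3586.3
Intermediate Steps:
Function('t')(u, T) = Rational(2, 3) (Function('t')(u, T) = Mul(4, Pow(6, -1)) = Mul(4, Rational(1, 6)) = Rational(2, 3))
Function('R')(h) = Add(Rational(-2, 69), Mul(Rational(-1, 23), h)) (Function('R')(h) = Mul(Add(h, Rational(2, 3)), Pow(Add(-20, -3), -1)) = Mul(Add(Rational(2, 3), h), Pow(-23, -1)) = Mul(Add(Rational(2, 3), h), Rational(-1, 23)) = Add(Rational(-2, 69), Mul(Rational(-1, 23), h)))
Add(Add(Add(Add(400, 730), 59), Function('R')(-31)), Mul(-1, -2396)) = Add(Add(Add(Add(400, 730), 59), Add(Rational(-2, 69), Mul(Rational(-1, 23), -31))), Mul(-1, -2396)) = Add(Add(Add(1130, 59), Add(Rational(-2, 69), Rational(31, 23))), 2396) = Add(Add(1189, Rational(91, 69)), 2396) = Add(Rational(82132, 69), 2396) = Rational(247456, 69)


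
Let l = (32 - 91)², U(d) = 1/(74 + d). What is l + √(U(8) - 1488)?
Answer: 3481 + I*√10005230/82 ≈ 3481.0 + 38.574*I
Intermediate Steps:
l = 3481 (l = (-59)² = 3481)
l + √(U(8) - 1488) = 3481 + √(1/(74 + 8) - 1488) = 3481 + √(1/82 - 1488) = 3481 + √(-122015/82) = 3481 + I*√10005230/82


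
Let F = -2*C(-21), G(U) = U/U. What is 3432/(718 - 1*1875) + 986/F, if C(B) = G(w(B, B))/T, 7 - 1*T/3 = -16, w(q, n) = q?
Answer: -3027777/89 ≈ -34020.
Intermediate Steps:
G(U) = 1
T = 69 (T = 21 - 3*(-16) = 21 + 48 = 69)
C(B) = 1/69
F = -2/69 (F = -2*1/69 = -2/69 ≈ -0.028986)
3432/(718 - 1*1875) + 986/F = 3432/(718 - 1*1875) + 986/(-2/69) = 3432/(718 - 1875) + 986*(-69/2) = 3432/(-1157) - 34017 = 3432*(-1/1157) - 34017 = -264/89 - 34017 = -3027777/89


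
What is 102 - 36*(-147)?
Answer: 5394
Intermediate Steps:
102 - 36*(-147) = 102 + 5292 = 5394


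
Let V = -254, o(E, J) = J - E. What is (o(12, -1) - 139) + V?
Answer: -406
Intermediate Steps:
(o(12, -1) - 139) + V = ((-1 - 1*12) - 139) - 254 = ((-1 - 12) - 139) - 254 = (-13 - 139) - 254 = -152 - 254 = -406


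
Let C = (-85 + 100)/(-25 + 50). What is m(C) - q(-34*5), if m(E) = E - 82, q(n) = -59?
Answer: -112/5 ≈ -22.400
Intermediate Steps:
C = 3/5 (C = 15/25 = 15*(1/25) = 3/5 ≈ 0.60000)
m(E) = -82 + E
m(C) - q(-34*5) = (-82 + 3/5) - 1*(-59) = -407/5 + 59 = -112/5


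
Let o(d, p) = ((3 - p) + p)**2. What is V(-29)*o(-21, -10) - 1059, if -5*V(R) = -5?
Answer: -1050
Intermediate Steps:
V(R) = 1 (V(R) = -1/5*(-5) = 1)
o(d, p) = 9 (o(d, p) = 3**2 = 9)
V(-29)*o(-21, -10) - 1059 = 1*9 - 1059 = 9 - 1059 = -1050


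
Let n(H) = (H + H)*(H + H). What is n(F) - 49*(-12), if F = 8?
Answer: 844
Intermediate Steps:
n(H) = 4*H**2 (n(H) = (2*H)*(2*H) = 4*H**2)
n(F) - 49*(-12) = 4*8**2 - 49*(-12) = 4*64 + 588 = 256 + 588 = 844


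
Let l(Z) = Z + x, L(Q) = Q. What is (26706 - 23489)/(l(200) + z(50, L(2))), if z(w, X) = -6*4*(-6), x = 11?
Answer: 3217/355 ≈ 9.0620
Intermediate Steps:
z(w, X) = 144 (z(w, X) = -24*(-6) = 144)
l(Z) = 11 + Z (l(Z) = Z + 11 = 11 + Z)
(26706 - 23489)/(l(200) + z(50, L(2))) = (26706 - 23489)/((11 + 200) + 144) = 3217/(211 + 144) = 3217/355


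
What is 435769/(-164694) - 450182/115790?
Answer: -62299983409/9534959130 ≈ -6.5339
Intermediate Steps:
435769/(-164694) - 450182/115790 = 435769*(-1/164694) - 450182*1/115790 = -435769/164694 - 225091/57895 = -62299983409/9534959130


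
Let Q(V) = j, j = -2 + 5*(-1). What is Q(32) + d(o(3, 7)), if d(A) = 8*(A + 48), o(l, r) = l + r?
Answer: 457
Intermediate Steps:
j = -7 (j = -2 - 5 = -7)
Q(V) = -7
d(A) = 384 + 8*A (d(A) = 8*(48 + A) = 384 + 8*A)
Q(32) + d(o(3, 7)) = -7 + (384 + 8*(3 + 7)) = -7 + (384 + 8*10) = -7 + (384 + 80) = -7 + 464 = 457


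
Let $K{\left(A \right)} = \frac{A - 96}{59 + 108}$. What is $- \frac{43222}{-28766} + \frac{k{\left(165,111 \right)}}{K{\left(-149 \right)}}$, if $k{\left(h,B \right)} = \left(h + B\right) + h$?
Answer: $- \frac{21509594}{71915} \approx -299.1$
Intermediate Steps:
$K{\left(A \right)} = - \frac{96}{167} + \frac{A}{167}$ ($K{\left(A \right)} = \frac{-96 + A}{167} = \left(-96 + A\right) \frac{1}{167} = - \frac{96}{167} + \frac{A}{167}$)
$k{\left(h,B \right)} = B + 2 h$ ($k{\left(h,B \right)} = \left(B + h\right) + h = B + 2 h$)
$- \frac{43222}{-28766} + \frac{k{\left(165,111 \right)}}{K{\left(-149 \right)}} = - \frac{43222}{-28766} + \frac{111 + 2 \cdot 165}{- \frac{96}{167} + \frac{1}{167} \left(-149\right)} = \left(-43222\right) \left(- \frac{1}{28766}\right) + \frac{111 + 330}{- \frac{96}{167} - \frac{149}{167}} = \frac{21611}{14383} + \frac{441}{- \frac{245}{167}} = \frac{21611}{14383} + 441 \left(- \frac{167}{245}\right) = \frac{21611}{14383} - \frac{1503}{5} = - \frac{21509594}{71915}$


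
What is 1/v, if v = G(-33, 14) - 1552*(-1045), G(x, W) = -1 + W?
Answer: 1/1621853 ≈ 6.1658e-7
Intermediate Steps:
v = 1621853 (v = (-1 + 14) - 1552*(-1045) = 13 + 1621840 = 1621853)
1/v = 1/1621853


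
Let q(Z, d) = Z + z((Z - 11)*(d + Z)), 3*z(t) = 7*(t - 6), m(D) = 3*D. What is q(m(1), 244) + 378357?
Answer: 1121206/3 ≈ 3.7374e+5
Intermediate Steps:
z(t) = -14 + 7*t/3 (z(t) = (7*(t - 6))/3 = (7*(-6 + t))/3 = (-42 + 7*t)/3 = -14 + 7*t/3)
q(Z, d) = -14 + Z + 7*(-11 + Z)*(Z + d)/3 (q(Z, d) = Z + (-14 + 7*((Z - 11)*(d + Z))/3) = Z + (-14 + 7*((-11 + Z)*(Z + d))/3) = Z + (-14 + 7*(-11 + Z)*(Z + d)/3) = -14 + Z + 7*(-11 + Z)*(Z + d)/3)
q(m(1), 244) + 378357 = (-14 - 77/3*244 - 74 + 7*(3*1)²/3 + (7/3)*(3*1)*244) + 378357 = (-14 - 18788/3 - 74/3*3 + (7/3)*3² + (7/3)*3*244) + 378357 = (-14 - 18788/3 - 74 + (7/3)*9 + 1708) + 378357 = (-14 - 18788/3 - 74 + 21 + 1708) + 378357 = -13865/3 + 378357 = 1121206/3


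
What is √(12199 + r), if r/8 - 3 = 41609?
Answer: √345095 ≈ 587.45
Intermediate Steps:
r = 332896 (r = 24 + 8*41609 = 24 + 332872 = 332896)
√(12199 + r) = √(12199 + 332896) = √345095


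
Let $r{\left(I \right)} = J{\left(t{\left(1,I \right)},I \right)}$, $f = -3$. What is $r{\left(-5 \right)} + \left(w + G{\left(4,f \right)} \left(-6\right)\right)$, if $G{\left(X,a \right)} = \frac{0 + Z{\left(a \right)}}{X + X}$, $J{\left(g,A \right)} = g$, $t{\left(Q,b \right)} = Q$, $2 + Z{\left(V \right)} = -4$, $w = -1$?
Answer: $\frac{9}{2} \approx 4.5$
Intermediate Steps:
$Z{\left(V \right)} = -6$ ($Z{\left(V \right)} = -2 - 4 = -6$)
$r{\left(I \right)} = 1$
$G{\left(X,a \right)} = - \frac{3}{X}$ ($G{\left(X,a \right)} = \frac{0 - 6}{X + X} = - \frac{6}{2 X} = - 6 \frac{1}{2 X} = - \frac{3}{X}$)
$r{\left(-5 \right)} + \left(w + G{\left(4,f \right)} \left(-6\right)\right) = 1 - \left(1 - - \frac{3}{4} \left(-6\right)\right) = 1 - \left(1 - \left(-3\right) \frac{1}{4} \left(-6\right)\right) = 1 - - \frac{7}{2} = 1 + \left(-1 + \frac{9}{2}\right) = 1 + \frac{7}{2} = \frac{9}{2}$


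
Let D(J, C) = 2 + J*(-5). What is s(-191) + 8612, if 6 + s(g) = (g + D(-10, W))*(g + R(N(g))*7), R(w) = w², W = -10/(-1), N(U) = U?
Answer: -35460858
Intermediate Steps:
W = 10 (W = -10*(-1) = 10)
D(J, C) = 2 - 5*J
s(g) = -6 + (52 + g)*(g + 7*g²) (s(g) = -6 + (g + (2 - 5*(-10)))*(g + g²*7) = -6 + (g + (2 + 50))*(g + 7*g²) = -6 + (g + 52)*(g + 7*g²) = -6 + (52 + g)*(g + 7*g²))
s(-191) + 8612 = (-6 + 7*(-191)³ + 52*(-191) + 365*(-191)²) + 8612 = (-6 + 7*(-6967871) - 9932 + 365*36481) + 8612 = (-6 - 48775097 - 9932 + 13315565) + 8612 = -35469470 + 8612 = -35460858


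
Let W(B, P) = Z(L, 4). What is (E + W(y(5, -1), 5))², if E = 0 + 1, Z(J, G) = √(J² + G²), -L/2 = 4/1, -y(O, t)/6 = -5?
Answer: 81 + 8*√5 ≈ 98.889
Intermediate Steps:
y(O, t) = 30 (y(O, t) = -6*(-5) = 30)
L = -8 (L = -8/1 = -8 ≈ -8.0000)
Z(J, G) = √(G² + J²)
W(B, P) = 4*√5 (W(B, P) = √(4² + (-8)²) = √(16 + 64) = √80 = 4*√5)
E = 1
(E + W(y(5, -1), 5))² = (1 + 4*√5)²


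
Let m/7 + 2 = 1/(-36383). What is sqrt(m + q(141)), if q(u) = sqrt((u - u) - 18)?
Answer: sqrt(-18532372327 + 3971168067*I*sqrt(2))/36383 ≈ 0.56068 + 3.7835*I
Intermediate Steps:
m = -509369/36383 (m = -14 + 7/(-36383) = -14 + 7*(-1/36383) = -14 - 7/36383 = -509369/36383 ≈ -14.000)
q(u) = 3*I*sqrt(2) (q(u) = sqrt(0 - 18) = sqrt(-18) = 3*I*sqrt(2))
sqrt(m + q(141)) = sqrt(-509369/36383 + 3*I*sqrt(2))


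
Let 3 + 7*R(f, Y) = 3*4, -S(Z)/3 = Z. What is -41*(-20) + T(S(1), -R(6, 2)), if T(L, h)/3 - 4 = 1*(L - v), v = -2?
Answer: 829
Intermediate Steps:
S(Z) = -3*Z
R(f, Y) = 9/7 (R(f, Y) = -3/7 + (3*4)/7 = -3/7 + (⅐)*12 = -3/7 + 12/7 = 9/7)
T(L, h) = 18 + 3*L (T(L, h) = 12 + 3*(1*(L - 1*(-2))) = 12 + 3*(1*(L + 2)) = 12 + 3*(1*(2 + L)) = 12 + 3*(2 + L) = 12 + (6 + 3*L) = 18 + 3*L)
-41*(-20) + T(S(1), -R(6, 2)) = -41*(-20) + (18 + 3*(-3*1)) = 820 + (18 + 3*(-3)) = 820 + (18 - 9) = 820 + 9 = 829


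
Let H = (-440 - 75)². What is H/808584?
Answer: 265225/808584 ≈ 0.32801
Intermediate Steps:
H = 265225 (H = (-515)² = 265225)
H/808584 = 265225/808584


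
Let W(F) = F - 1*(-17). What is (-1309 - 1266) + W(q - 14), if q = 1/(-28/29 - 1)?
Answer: -146633/57 ≈ -2572.5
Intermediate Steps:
q = -29/57 (q = 1/(-28*1/29 - 1) = 1/(-28/29 - 1) = 1/(-57/29) = -29/57 ≈ -0.50877)
W(F) = 17 + F (W(F) = F + 17 = 17 + F)
(-1309 - 1266) + W(q - 14) = (-1309 - 1266) + (17 + (-29/57 - 14)) = -2575 + (17 - 827/57) = -2575 + 142/57 = -146633/57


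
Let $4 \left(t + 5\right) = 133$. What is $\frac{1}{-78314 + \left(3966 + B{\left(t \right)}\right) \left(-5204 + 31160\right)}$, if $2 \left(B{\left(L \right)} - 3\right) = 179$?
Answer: $\frac{1}{105264112} \approx 9.4999 \cdot 10^{-9}$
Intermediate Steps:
$t = \frac{113}{4}$ ($t = -5 + \frac{1}{4} \cdot 133 = -5 + \frac{133}{4} = \frac{113}{4} \approx 28.25$)
$B{\left(L \right)} = \frac{185}{2}$ ($B{\left(L \right)} = 3 + \frac{1}{2} \cdot 179 = 3 + \frac{179}{2} = \frac{185}{2}$)
$\frac{1}{-78314 + \left(3966 + B{\left(t \right)}\right) \left(-5204 + 31160\right)} = \frac{1}{-78314 + \left(3966 + \frac{185}{2}\right) \left(-5204 + 31160\right)} = \frac{1}{-78314 + \frac{8117}{2} \cdot 25956} = \frac{1}{-78314 + 105342426} = \frac{1}{105264112}$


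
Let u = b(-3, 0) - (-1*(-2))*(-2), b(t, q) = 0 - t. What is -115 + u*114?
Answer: 683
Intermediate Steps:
b(t, q) = -t
u = 7 (u = -1*(-3) - (-1*(-2))*(-2) = 3 - 2*(-2) = 3 - 1*(-4) = 3 + 4 = 7)
-115 + u*114 = -115 + 7*114 = -115 + 798 = 683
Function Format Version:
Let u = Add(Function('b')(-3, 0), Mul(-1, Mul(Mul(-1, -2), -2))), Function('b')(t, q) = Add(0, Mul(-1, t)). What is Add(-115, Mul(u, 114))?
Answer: 683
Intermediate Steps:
Function('b')(t, q) = Mul(-1, t)
u = 7 (u = Add(Mul(-1, -3), Mul(-1, Mul(Mul(-1, -2), -2))) = Add(3, Mul(-1, Mul(2, -2))) = Add(3, Mul(-1, -4)) = Add(3, 4) = 7)
Add(-115, Mul(u, 114)) = Add(-115, Mul(7, 114)) = Add(-115, 798) = 683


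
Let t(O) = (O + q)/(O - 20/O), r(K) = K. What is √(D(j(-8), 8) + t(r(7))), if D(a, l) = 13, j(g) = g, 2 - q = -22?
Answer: 3*√1914/29 ≈ 4.5258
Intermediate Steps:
q = 24 (q = 2 - 1*(-22) = 2 + 22 = 24)
t(O) = (24 + O)/(O - 20/O) (t(O) = (O + 24)/(O - 20/O) = (24 + O)/(O - 20/O))
√(D(j(-8), 8) + t(r(7))) = √(13 + 7*(24 + 7)/(-20 + 7²)) = √(13 + 7*31/(-20 + 49)) = √(13 + 7*31/29) = √(13 + 7*(1/29)*31) = √(13 + 217/29) = √(594/29) = 3*√1914/29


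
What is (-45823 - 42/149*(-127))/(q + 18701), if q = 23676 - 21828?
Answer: -6822293/3061801 ≈ -2.2282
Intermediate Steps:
q = 1848
(-45823 - 42/149*(-127))/(q + 18701) = (-45823 - 42/149*(-127))/(1848 + 18701) = (-45823 - 42*1/149*(-127))/20549 = (-45823 - 42/149*(-127))*(1/20549) = (-45823 + 5334/149)*(1/20549) = -6822293/149*1/20549 = -6822293/3061801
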